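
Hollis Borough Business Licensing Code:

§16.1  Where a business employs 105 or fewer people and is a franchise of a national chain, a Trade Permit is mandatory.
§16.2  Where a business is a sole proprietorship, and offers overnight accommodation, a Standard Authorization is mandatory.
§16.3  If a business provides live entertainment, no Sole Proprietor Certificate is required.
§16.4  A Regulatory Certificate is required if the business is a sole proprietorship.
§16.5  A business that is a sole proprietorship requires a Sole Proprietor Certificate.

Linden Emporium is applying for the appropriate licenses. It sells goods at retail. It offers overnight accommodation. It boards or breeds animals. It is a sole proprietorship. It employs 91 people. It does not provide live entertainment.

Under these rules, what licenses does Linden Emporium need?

Regulatory Certificate, Sole Proprietor Certificate, Standard Authorization

§16.1 employees 91 ≤ 105; is a sole proprietorship (not: is a franchise of a national chain) → Trade Permit not required.
§16.2 is a sole proprietorship; offers overnight accommodation → Standard Authorization required.
§16.3 does not provide live entertainment → Sole Proprietor Certificate exemption does not apply.
§16.4 is a sole proprietorship → Regulatory Certificate required.
§16.5 is a sole proprietorship → Sole Proprietor Certificate required.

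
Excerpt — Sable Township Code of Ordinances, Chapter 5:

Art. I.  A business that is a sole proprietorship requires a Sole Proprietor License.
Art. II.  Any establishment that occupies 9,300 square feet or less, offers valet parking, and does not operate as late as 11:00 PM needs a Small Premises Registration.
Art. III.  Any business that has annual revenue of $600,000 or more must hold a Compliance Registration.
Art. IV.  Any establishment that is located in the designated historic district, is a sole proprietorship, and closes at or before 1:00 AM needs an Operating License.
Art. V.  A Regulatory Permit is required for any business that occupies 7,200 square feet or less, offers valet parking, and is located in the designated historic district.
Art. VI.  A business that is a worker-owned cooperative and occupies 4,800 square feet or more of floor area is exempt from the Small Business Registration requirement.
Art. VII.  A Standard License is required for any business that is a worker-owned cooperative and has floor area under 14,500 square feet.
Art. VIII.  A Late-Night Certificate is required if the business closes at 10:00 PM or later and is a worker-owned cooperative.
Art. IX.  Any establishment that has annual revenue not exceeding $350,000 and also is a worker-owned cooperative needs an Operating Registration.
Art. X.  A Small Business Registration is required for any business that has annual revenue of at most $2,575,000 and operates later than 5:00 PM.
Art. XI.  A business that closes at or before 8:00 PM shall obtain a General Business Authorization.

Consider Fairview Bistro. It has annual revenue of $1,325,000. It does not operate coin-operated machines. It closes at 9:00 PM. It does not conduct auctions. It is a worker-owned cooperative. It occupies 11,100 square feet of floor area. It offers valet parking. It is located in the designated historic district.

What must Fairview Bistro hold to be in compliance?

Compliance Registration, Standard License

Art. I. is a worker-owned cooperative (not: is a sole proprietorship) → Sole Proprietor License not required.
Art. II. floor area 11,100 square feet > 9,300 square feet; offers valet parking; closes 9:00 PM, at/before 11:00 PM → Small Premises Registration not required.
Art. III. revenue $1,325,000 ≥ $600,000 → Compliance Registration required.
Art. IV. is located in the designated historic district; is a worker-owned cooperative (not: is a sole proprietorship); closes 9:00 PM, at/before 1:00 AM → Operating License not required.
Art. V. floor area 11,100 square feet > 7,200 square feet; offers valet parking; is located in the designated historic district → Regulatory Permit not required.
Art. VI. is a worker-owned cooperative; floor area 11,100 square feet ≥ 4,800 square feet → exempt from Small Business Registration.
Art. VII. is a worker-owned cooperative; floor area 11,100 square feet < 14,500 square feet → Standard License required.
Art. VIII. closes 9:00 PM, at/before 10:00 PM; is a worker-owned cooperative → Late-Night Certificate not required.
Art. IX. revenue $1,325,000 > $350,000; is a worker-owned cooperative → Operating Registration not required.
Art. X. revenue $1,325,000 ≤ $2,575,000; closes 9:00 PM, after 5:00 PM → Small Business Registration required.
Art. XI. closes 9:00 PM, after 8:00 PM → General Business Authorization not required.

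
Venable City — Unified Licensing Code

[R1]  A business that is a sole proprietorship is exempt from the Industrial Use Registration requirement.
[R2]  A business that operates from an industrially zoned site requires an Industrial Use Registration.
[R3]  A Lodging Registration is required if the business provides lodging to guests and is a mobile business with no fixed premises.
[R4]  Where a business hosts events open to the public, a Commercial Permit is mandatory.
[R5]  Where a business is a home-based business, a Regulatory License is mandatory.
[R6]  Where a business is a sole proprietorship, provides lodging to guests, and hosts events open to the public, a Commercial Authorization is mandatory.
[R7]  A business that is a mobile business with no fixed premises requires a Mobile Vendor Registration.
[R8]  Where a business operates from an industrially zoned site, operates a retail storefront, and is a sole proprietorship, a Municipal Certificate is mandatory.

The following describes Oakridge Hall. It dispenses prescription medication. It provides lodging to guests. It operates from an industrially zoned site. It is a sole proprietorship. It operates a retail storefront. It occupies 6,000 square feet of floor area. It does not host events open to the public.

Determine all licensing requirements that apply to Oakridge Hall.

[R1] is a sole proprietorship → exempt from Industrial Use Registration.
[R2] operates from an industrially zoned site → Industrial Use Registration required.
[R3] provides lodging to guests; operates from an industrially zoned site (not: is a mobile business with no fixed premises) → Lodging Registration not required.
[R4] does not host events open to the public → Commercial Permit not required.
[R5] operates from an industrially zoned site (not: is a home-based business) → Regulatory License not required.
[R6] is a sole proprietorship; provides lodging to guests; does not host events open to the public → Commercial Authorization not required.
[R7] operates from an industrially zoned site (not: is a mobile business with no fixed premises) → Mobile Vendor Registration not required.
[R8] operates from an industrially zoned site; operates a retail storefront; is a sole proprietorship → Municipal Certificate required.

Municipal Certificate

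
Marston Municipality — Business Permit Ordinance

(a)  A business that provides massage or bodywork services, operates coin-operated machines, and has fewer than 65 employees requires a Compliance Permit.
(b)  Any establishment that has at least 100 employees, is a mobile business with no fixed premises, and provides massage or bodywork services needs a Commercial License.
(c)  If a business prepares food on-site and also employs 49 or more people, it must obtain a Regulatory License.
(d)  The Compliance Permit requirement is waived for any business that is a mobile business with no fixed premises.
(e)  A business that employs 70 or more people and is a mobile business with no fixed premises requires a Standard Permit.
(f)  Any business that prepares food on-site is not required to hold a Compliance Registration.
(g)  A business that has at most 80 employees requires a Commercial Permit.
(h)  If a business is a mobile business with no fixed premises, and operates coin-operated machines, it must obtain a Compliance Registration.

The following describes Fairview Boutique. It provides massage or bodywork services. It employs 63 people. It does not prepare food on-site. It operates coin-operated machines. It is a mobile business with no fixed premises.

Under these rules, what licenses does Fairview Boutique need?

(a) provides massage or bodywork services; operates coin-operated machines; employees 63 < 65 → Compliance Permit required.
(b) employees 63 < 100; is a mobile business with no fixed premises; provides massage or bodywork services → Commercial License not required.
(c) does not prepare food on-site; employees 63 ≥ 49 → Regulatory License not required.
(d) is a mobile business with no fixed premises → exempt from Compliance Permit.
(e) employees 63 < 70; is a mobile business with no fixed premises → Standard Permit not required.
(f) does not prepare food on-site → Compliance Registration exemption does not apply.
(g) employees 63 ≤ 80 → Commercial Permit required.
(h) is a mobile business with no fixed premises; operates coin-operated machines → Compliance Registration required.

Commercial Permit, Compliance Registration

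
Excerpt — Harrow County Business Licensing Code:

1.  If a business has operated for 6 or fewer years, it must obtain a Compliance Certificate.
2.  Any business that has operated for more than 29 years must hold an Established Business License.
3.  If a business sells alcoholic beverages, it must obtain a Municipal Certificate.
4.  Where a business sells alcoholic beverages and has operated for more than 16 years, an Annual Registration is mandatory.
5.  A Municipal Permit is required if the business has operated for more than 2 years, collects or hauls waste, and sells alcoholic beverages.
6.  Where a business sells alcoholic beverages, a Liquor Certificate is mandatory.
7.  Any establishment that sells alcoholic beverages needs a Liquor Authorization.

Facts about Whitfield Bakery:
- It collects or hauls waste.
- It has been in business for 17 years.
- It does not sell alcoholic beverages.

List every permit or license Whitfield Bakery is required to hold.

None

1. years in business 17 > 6 → Compliance Certificate not required.
2. years in business 17 ≤ 29 → Established Business License not required.
3. does not sell alcoholic beverages → Municipal Certificate not required.
4. does not sell alcoholic beverages; years in business 17 > 16 → Annual Registration not required.
5. years in business 17 > 2; collects or hauls waste; does not sell alcoholic beverages → Municipal Permit not required.
6. does not sell alcoholic beverages → Liquor Certificate not required.
7. does not sell alcoholic beverages → Liquor Authorization not required.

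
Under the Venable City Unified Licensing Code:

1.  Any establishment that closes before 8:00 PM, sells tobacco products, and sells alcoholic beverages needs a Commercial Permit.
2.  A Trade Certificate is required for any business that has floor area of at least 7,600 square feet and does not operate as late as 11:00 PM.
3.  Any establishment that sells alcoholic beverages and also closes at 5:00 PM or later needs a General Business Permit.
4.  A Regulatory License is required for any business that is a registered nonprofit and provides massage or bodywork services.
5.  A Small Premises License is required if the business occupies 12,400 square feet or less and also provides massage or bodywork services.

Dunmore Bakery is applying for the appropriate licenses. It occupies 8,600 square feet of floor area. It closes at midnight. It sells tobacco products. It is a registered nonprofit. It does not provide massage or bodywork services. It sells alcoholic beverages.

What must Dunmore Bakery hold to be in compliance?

General Business Permit

1. closes midnight, after 8:00 PM; sells tobacco products; sells alcoholic beverages → Commercial Permit not required.
2. floor area 8,600 square feet ≥ 7,600 square feet; closes midnight, after 11:00 PM → Trade Certificate not required.
3. sells alcoholic beverages; closes midnight, after 5:00 PM → General Business Permit required.
4. is a registered nonprofit; does not provide massage or bodywork services → Regulatory License not required.
5. floor area 8,600 square feet ≤ 12,400 square feet; does not provide massage or bodywork services → Small Premises License not required.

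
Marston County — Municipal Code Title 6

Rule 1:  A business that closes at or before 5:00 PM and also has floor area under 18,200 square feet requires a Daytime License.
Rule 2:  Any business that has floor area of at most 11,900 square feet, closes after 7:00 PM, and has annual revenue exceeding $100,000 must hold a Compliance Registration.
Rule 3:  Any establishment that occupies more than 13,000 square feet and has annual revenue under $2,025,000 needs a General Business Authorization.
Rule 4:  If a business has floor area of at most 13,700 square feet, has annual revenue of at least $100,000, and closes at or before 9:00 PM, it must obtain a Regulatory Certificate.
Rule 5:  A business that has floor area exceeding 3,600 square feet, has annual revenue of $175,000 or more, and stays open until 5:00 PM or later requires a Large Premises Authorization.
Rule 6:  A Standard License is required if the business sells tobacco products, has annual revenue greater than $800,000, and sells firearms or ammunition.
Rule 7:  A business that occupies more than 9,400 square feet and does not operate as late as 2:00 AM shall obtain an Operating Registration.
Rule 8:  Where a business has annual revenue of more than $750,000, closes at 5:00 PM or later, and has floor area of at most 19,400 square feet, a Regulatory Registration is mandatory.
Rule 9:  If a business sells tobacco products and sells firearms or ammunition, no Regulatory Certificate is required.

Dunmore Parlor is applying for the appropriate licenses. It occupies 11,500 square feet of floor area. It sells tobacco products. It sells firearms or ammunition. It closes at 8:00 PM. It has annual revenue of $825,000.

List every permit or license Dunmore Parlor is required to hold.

Compliance Registration, Large Premises Authorization, Operating Registration, Regulatory Registration, Standard License

Rule 1: closes 8:00 PM, after 5:00 PM; floor area 11,500 square feet < 18,200 square feet → Daytime License not required.
Rule 2: floor area 11,500 square feet ≤ 11,900 square feet; closes 8:00 PM, after 7:00 PM; revenue $825,000 > $100,000 → Compliance Registration required.
Rule 3: floor area 11,500 square feet ≤ 13,000 square feet; revenue $825,000 < $2,025,000 → General Business Authorization not required.
Rule 4: floor area 11,500 square feet ≤ 13,700 square feet; revenue $825,000 ≥ $100,000; closes 8:00 PM, at/before 9:00 PM → Regulatory Certificate required.
Rule 5: floor area 11,500 square feet > 3,600 square feet; revenue $825,000 ≥ $175,000; closes 8:00 PM, after 5:00 PM → Large Premises Authorization required.
Rule 6: sells tobacco products; revenue $825,000 > $800,000; sells firearms or ammunition → Standard License required.
Rule 7: floor area 11,500 square feet > 9,400 square feet; closes 8:00 PM, at/before 2:00 AM → Operating Registration required.
Rule 8: revenue $825,000 > $750,000; closes 8:00 PM, after 5:00 PM; floor area 11,500 square feet ≤ 19,400 square feet → Regulatory Registration required.
Rule 9: sells tobacco products; sells firearms or ammunition → exempt from Regulatory Certificate.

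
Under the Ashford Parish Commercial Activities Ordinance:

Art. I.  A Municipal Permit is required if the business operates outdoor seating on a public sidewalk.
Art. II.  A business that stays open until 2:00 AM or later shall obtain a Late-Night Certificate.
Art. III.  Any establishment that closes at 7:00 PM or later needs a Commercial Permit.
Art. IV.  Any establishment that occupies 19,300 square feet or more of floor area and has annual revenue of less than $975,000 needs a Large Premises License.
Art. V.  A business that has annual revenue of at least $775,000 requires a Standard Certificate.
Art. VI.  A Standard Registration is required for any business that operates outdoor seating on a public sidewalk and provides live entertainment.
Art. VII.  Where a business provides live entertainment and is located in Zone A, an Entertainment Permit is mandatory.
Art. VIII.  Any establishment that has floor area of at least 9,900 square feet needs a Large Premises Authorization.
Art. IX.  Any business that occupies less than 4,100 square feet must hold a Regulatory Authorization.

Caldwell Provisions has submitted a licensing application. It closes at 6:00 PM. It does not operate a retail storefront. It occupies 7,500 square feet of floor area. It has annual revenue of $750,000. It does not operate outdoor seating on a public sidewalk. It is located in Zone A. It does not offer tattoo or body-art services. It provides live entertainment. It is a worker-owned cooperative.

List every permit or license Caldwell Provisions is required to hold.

Art. I. does not operate outdoor seating on a public sidewalk → Municipal Permit not required.
Art. II. closes 6:00 PM, at/before 2:00 AM → Late-Night Certificate not required.
Art. III. closes 6:00 PM, at/before 7:00 PM → Commercial Permit not required.
Art. IV. floor area 7,500 square feet < 19,300 square feet; revenue $750,000 < $975,000 → Large Premises License not required.
Art. V. revenue $750,000 < $775,000 → Standard Certificate not required.
Art. VI. does not operate outdoor seating on a public sidewalk; provides live entertainment → Standard Registration not required.
Art. VII. provides live entertainment; is located in Zone A → Entertainment Permit required.
Art. VIII. floor area 7,500 square feet < 9,900 square feet → Large Premises Authorization not required.
Art. IX. floor area 7,500 square feet ≥ 4,100 square feet → Regulatory Authorization not required.

Entertainment Permit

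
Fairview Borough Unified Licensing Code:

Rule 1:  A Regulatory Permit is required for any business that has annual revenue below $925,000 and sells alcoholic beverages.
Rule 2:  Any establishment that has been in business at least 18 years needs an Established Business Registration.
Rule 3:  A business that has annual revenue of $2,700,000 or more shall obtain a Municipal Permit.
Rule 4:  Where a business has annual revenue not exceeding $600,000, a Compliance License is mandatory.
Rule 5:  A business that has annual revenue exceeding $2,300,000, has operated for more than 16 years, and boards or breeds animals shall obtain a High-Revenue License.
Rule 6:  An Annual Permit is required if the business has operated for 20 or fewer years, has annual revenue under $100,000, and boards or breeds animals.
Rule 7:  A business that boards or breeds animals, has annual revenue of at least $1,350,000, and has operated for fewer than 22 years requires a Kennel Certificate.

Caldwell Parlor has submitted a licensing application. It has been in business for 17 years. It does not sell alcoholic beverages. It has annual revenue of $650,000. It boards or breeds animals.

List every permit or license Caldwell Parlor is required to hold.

None

Rule 1: revenue $650,000 < $925,000; does not sell alcoholic beverages → Regulatory Permit not required.
Rule 2: years in business 17 < 18 → Established Business Registration not required.
Rule 3: revenue $650,000 < $2,700,000 → Municipal Permit not required.
Rule 4: revenue $650,000 > $600,000 → Compliance License not required.
Rule 5: revenue $650,000 ≤ $2,300,000; years in business 17 > 16; boards or breeds animals → High-Revenue License not required.
Rule 6: years in business 17 ≤ 20; revenue $650,000 ≥ $100,000; boards or breeds animals → Annual Permit not required.
Rule 7: boards or breeds animals; revenue $650,000 < $1,350,000; years in business 17 < 22 → Kennel Certificate not required.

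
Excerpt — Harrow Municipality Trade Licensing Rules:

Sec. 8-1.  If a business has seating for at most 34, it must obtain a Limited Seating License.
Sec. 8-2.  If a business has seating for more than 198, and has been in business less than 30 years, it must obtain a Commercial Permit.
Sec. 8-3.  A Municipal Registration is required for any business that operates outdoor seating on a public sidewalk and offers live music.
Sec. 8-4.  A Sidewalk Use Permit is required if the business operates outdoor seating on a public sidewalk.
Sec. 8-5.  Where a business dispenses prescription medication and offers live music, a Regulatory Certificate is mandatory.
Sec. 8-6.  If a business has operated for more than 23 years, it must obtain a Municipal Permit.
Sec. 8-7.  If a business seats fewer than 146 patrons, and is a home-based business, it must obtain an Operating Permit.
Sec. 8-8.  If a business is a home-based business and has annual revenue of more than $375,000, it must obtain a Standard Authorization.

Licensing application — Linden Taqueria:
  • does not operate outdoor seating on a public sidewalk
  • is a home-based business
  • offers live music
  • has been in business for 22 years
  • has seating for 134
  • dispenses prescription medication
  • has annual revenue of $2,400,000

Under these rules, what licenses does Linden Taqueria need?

Sec. 8-1. seating 134 > 34 → Limited Seating License not required.
Sec. 8-2. seating 134 ≤ 198; years in business 22 < 30 → Commercial Permit not required.
Sec. 8-3. does not operate outdoor seating on a public sidewalk; offers live music → Municipal Registration not required.
Sec. 8-4. does not operate outdoor seating on a public sidewalk → Sidewalk Use Permit not required.
Sec. 8-5. dispenses prescription medication; offers live music → Regulatory Certificate required.
Sec. 8-6. years in business 22 ≤ 23 → Municipal Permit not required.
Sec. 8-7. seating 134 < 146; is a home-based business → Operating Permit required.
Sec. 8-8. is a home-based business; revenue $2,400,000 > $375,000 → Standard Authorization required.

Operating Permit, Regulatory Certificate, Standard Authorization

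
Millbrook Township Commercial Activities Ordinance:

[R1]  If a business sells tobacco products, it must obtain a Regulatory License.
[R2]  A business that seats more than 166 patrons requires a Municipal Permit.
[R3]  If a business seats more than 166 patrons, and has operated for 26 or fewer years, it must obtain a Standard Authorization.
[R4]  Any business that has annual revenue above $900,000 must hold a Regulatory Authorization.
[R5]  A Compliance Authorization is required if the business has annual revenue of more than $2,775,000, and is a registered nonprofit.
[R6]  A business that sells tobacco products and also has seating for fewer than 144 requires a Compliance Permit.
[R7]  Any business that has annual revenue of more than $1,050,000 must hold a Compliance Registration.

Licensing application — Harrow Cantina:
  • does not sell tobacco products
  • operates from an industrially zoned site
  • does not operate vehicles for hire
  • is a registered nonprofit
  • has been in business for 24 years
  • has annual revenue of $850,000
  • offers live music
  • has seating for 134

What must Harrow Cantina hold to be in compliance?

[R1] does not sell tobacco products → Regulatory License not required.
[R2] seating 134 ≤ 166 → Municipal Permit not required.
[R3] seating 134 ≤ 166; years in business 24 ≤ 26 → Standard Authorization not required.
[R4] revenue $850,000 ≤ $900,000 → Regulatory Authorization not required.
[R5] revenue $850,000 ≤ $2,775,000; is a registered nonprofit → Compliance Authorization not required.
[R6] does not sell tobacco products; seating 134 < 144 → Compliance Permit not required.
[R7] revenue $850,000 ≤ $1,050,000 → Compliance Registration not required.

None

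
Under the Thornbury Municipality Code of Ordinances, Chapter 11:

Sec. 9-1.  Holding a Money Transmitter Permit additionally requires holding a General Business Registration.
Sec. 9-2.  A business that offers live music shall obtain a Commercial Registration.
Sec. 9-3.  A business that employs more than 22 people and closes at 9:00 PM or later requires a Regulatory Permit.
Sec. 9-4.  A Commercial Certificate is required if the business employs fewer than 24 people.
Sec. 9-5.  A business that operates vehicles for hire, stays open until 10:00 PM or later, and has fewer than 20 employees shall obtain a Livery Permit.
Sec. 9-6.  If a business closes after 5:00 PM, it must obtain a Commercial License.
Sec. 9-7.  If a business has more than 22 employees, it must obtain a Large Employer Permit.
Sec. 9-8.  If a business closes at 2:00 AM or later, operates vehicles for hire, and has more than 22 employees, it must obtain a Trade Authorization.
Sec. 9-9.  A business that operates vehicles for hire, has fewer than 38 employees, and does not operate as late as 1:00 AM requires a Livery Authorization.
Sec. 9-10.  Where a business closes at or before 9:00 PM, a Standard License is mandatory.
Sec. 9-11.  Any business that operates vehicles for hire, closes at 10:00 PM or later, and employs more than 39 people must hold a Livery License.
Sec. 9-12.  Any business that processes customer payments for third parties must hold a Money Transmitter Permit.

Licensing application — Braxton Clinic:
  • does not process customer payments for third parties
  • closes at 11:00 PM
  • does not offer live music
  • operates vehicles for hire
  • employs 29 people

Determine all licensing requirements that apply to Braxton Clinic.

Sec. 9-1. Money Transmitter Permit is not required → no effect.
Sec. 9-2. does not offer live music → Commercial Registration not required.
Sec. 9-3. employees 29 > 22; closes 11:00 PM, after 9:00 PM → Regulatory Permit required.
Sec. 9-4. employees 29 ≥ 24 → Commercial Certificate not required.
Sec. 9-5. operates vehicles for hire; closes 11:00 PM, after 10:00 PM; employees 29 ≥ 20 → Livery Permit not required.
Sec. 9-6. closes 11:00 PM, after 5:00 PM → Commercial License required.
Sec. 9-7. employees 29 > 22 → Large Employer Permit required.
Sec. 9-8. closes 11:00 PM, at/before 2:00 AM; operates vehicles for hire; employees 29 > 22 → Trade Authorization not required.
Sec. 9-9. operates vehicles for hire; employees 29 < 38; closes 11:00 PM, at/before 1:00 AM → Livery Authorization required.
Sec. 9-10. closes 11:00 PM, after 9:00 PM → Standard License not required.
Sec. 9-11. operates vehicles for hire; closes 11:00 PM, after 10:00 PM; employees 29 ≤ 39 → Livery License not required.
Sec. 9-12. does not process customer payments for third parties → Money Transmitter Permit not required.

Commercial License, Large Employer Permit, Livery Authorization, Regulatory Permit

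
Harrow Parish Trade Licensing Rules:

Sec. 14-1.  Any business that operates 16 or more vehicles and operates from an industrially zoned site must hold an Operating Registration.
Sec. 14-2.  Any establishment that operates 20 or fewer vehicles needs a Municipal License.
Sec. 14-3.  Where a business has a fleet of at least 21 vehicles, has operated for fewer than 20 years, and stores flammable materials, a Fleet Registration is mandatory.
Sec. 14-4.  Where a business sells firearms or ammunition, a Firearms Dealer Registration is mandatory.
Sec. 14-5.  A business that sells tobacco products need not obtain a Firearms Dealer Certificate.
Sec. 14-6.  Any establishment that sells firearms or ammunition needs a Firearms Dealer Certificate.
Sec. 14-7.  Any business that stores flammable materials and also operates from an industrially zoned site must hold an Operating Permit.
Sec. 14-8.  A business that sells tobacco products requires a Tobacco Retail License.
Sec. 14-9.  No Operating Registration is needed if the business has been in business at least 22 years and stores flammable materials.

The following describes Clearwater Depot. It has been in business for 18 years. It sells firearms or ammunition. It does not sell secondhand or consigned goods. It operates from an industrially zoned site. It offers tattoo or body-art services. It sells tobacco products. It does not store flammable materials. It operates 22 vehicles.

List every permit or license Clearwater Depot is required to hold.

Sec. 14-1. vehicles 22 ≥ 16; operates from an industrially zoned site → Operating Registration required.
Sec. 14-2. vehicles 22 > 20 → Municipal License not required.
Sec. 14-3. vehicles 22 ≥ 21; years in business 18 < 20; does not store flammable materials → Fleet Registration not required.
Sec. 14-4. sells firearms or ammunition → Firearms Dealer Registration required.
Sec. 14-5. sells tobacco products → exempt from Firearms Dealer Certificate.
Sec. 14-6. sells firearms or ammunition → Firearms Dealer Certificate required.
Sec. 14-7. does not store flammable materials; operates from an industrially zoned site → Operating Permit not required.
Sec. 14-8. sells tobacco products → Tobacco Retail License required.
Sec. 14-9. years in business 18 < 22; does not store flammable materials → Operating Registration exemption does not apply.

Firearms Dealer Registration, Operating Registration, Tobacco Retail License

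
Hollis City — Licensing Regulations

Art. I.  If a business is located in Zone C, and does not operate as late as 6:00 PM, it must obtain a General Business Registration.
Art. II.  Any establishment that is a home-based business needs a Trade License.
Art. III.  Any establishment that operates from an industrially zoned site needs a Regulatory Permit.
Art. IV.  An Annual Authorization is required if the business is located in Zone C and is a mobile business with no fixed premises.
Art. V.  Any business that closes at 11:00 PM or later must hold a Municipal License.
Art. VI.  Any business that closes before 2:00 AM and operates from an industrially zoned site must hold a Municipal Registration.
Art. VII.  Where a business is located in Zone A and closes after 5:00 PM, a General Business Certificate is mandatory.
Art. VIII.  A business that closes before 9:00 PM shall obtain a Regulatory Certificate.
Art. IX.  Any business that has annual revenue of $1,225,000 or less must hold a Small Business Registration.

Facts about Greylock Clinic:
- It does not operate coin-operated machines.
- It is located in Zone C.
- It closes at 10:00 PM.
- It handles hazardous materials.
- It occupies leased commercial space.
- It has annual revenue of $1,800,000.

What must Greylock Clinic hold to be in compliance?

None

Art. I. is located in Zone C; closes 10:00 PM, after 6:00 PM → General Business Registration not required.
Art. II. occupies leased commercial space (not: is a home-based business) → Trade License not required.
Art. III. occupies leased commercial space (not: operates from an industrially zoned site) → Regulatory Permit not required.
Art. IV. is located in Zone C; occupies leased commercial space (not: is a mobile business with no fixed premises) → Annual Authorization not required.
Art. V. closes 10:00 PM, at/before 11:00 PM → Municipal License not required.
Art. VI. closes 10:00 PM, at/before 2:00 AM; occupies leased commercial space (not: operates from an industrially zoned site) → Municipal Registration not required.
Art. VII. is located in Zone C (not: is located in Zone A); closes 10:00 PM, after 5:00 PM → General Business Certificate not required.
Art. VIII. closes 10:00 PM, after 9:00 PM → Regulatory Certificate not required.
Art. IX. revenue $1,800,000 > $1,225,000 → Small Business Registration not required.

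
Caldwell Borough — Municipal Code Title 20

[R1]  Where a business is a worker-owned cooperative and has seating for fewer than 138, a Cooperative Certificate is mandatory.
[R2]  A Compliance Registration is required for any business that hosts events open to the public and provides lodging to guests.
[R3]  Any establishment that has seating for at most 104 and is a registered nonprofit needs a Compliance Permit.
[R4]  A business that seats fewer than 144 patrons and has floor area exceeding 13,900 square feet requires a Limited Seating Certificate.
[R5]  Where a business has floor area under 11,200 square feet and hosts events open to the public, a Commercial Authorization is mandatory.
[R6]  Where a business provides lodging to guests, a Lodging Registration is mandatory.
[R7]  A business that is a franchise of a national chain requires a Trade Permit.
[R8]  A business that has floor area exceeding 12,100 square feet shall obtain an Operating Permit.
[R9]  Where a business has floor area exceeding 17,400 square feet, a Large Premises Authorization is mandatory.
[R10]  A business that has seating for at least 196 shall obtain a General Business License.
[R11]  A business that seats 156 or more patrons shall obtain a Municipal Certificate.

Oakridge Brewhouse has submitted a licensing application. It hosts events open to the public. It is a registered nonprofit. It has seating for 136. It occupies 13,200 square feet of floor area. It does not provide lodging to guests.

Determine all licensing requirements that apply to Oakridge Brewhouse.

Operating Permit

[R1] is a registered nonprofit (not: is a worker-owned cooperative); seating 136 < 138 → Cooperative Certificate not required.
[R2] hosts events open to the public; does not provide lodging to guests → Compliance Registration not required.
[R3] seating 136 > 104; is a registered nonprofit → Compliance Permit not required.
[R4] seating 136 < 144; floor area 13,200 square feet ≤ 13,900 square feet → Limited Seating Certificate not required.
[R5] floor area 13,200 square feet ≥ 11,200 square feet; hosts events open to the public → Commercial Authorization not required.
[R6] does not provide lodging to guests → Lodging Registration not required.
[R7] is a registered nonprofit (not: is a franchise of a national chain) → Trade Permit not required.
[R8] floor area 13,200 square feet > 12,100 square feet → Operating Permit required.
[R9] floor area 13,200 square feet ≤ 17,400 square feet → Large Premises Authorization not required.
[R10] seating 136 < 196 → General Business License not required.
[R11] seating 136 < 156 → Municipal Certificate not required.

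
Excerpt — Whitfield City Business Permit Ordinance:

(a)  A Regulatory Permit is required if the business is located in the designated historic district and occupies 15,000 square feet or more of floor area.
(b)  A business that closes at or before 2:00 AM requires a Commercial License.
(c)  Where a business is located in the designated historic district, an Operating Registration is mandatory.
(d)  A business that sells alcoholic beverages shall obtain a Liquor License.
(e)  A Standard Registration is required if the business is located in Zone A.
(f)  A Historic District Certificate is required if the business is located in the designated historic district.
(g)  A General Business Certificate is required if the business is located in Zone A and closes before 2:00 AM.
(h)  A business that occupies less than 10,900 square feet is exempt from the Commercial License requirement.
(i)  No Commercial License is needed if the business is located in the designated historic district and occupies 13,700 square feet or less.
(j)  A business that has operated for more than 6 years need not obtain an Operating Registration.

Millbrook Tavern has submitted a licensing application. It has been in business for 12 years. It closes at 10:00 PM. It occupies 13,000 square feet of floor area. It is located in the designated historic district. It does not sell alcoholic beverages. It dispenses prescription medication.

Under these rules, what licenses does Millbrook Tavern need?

(a) is located in the designated historic district; floor area 13,000 square feet < 15,000 square feet → Regulatory Permit not required.
(b) closes 10:00 PM, at/before 2:00 AM → Commercial License required.
(c) is located in the designated historic district → Operating Registration required.
(d) does not sell alcoholic beverages → Liquor License not required.
(e) is located in the designated historic district (not: is located in Zone A) → Standard Registration not required.
(f) is located in the designated historic district → Historic District Certificate required.
(g) is located in the designated historic district (not: is located in Zone A); closes 10:00 PM, at/before 2:00 AM → General Business Certificate not required.
(h) floor area 13,000 square feet ≥ 10,900 square feet → Commercial License exemption does not apply.
(i) is located in the designated historic district; floor area 13,000 square feet ≤ 13,700 square feet → exempt from Commercial License.
(j) years in business 12 > 6 → exempt from Operating Registration.

Historic District Certificate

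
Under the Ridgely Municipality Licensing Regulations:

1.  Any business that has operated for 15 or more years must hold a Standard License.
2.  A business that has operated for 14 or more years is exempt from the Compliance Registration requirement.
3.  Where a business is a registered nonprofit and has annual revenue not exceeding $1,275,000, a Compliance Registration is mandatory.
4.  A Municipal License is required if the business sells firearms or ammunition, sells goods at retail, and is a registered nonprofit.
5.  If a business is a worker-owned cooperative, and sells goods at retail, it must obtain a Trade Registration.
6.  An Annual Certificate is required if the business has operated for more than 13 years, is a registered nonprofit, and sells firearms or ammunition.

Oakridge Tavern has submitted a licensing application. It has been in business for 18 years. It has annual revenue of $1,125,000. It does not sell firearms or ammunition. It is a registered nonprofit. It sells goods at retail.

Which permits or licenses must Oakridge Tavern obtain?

1. years in business 18 ≥ 15 → Standard License required.
2. years in business 18 ≥ 14 → exempt from Compliance Registration.
3. is a registered nonprofit; revenue $1,125,000 ≤ $1,275,000 → Compliance Registration required.
4. does not sell firearms or ammunition; sells goods at retail; is a registered nonprofit → Municipal License not required.
5. is a registered nonprofit (not: is a worker-owned cooperative); sells goods at retail → Trade Registration not required.
6. years in business 18 > 13; is a registered nonprofit; does not sell firearms or ammunition → Annual Certificate not required.

Standard License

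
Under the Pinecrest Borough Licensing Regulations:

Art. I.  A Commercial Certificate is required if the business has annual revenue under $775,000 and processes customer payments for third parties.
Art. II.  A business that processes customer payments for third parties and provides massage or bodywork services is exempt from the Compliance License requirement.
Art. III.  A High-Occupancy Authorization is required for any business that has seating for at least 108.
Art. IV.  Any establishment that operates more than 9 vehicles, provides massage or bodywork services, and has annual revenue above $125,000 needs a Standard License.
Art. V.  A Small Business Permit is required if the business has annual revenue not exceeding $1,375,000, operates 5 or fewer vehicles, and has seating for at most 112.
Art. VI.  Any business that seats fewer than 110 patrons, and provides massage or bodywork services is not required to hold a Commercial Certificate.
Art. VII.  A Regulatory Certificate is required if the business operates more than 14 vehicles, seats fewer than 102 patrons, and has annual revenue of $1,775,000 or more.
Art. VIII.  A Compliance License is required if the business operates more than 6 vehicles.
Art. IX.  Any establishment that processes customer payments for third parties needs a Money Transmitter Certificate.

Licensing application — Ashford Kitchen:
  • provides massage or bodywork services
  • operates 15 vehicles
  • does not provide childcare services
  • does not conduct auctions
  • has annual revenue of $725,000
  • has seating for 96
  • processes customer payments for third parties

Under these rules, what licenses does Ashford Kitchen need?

Money Transmitter Certificate, Standard License

Art. I. revenue $725,000 < $775,000; processes customer payments for third parties → Commercial Certificate required.
Art. II. processes customer payments for third parties; provides massage or bodywork services → exempt from Compliance License.
Art. III. seating 96 < 108 → High-Occupancy Authorization not required.
Art. IV. vehicles 15 > 9; provides massage or bodywork services; revenue $725,000 > $125,000 → Standard License required.
Art. V. revenue $725,000 ≤ $1,375,000; vehicles 15 > 5; seating 96 ≤ 112 → Small Business Permit not required.
Art. VI. seating 96 < 110; provides massage or bodywork services → exempt from Commercial Certificate.
Art. VII. vehicles 15 > 14; seating 96 < 102; revenue $725,000 < $1,775,000 → Regulatory Certificate not required.
Art. VIII. vehicles 15 > 6 → Compliance License required.
Art. IX. processes customer payments for third parties → Money Transmitter Certificate required.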